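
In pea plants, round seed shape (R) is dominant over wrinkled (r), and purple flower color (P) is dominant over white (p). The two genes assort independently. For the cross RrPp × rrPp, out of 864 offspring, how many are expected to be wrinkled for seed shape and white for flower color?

Dihybrid cross RrPp × rrPp — consider each gene separately:
seed shape: Rr × rr → 2 Rr, 2 rr → 2 R_ : 2 rr (out of 4)
flower color: Pp × Pp → 1 PP, 2 Pp, 1 pp → 3 P_ : 1 pp (out of 4)
Looking for: wrinkled (rr) and white (pp)
P(wrinkled) = 2/4, P(white) = 1/4
P(both) = 2/4 × 1/4 = 2/16 = 1/8
Expected count = 1/8 × 864 = 108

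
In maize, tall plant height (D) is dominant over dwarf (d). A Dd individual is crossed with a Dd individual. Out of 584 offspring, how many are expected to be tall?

Punnett square for Dd × Dd:
Offspring genotypes: 1 DD, 2 Dd, 1 dd
tall: 3, dwarf: 1
tall: 3 out of 4 → fraction 3/4
Expected count = 3/4 × 584 = 438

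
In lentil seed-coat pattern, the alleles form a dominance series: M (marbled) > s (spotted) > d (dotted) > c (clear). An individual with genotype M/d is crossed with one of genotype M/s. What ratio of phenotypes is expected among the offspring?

Cross: M/d × M/s
Allele dominance: M > s > d > c
Offspring genotypes: 1 M/M, 1 M/s, 1 M/d, 1 s/d
Phenotype counts: 3 marbled, 1 spotted
Ratio: 3 marbled : 1 spotted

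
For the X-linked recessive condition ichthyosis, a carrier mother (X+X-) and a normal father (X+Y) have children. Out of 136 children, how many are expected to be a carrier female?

Cross: X+X- × X+Y
Offspring: 1 X+X+, 1 X+Y, 1 X+X-, 1 X-Y
Probability of a carrier female: 1/4
Expected count = 1/4 × 136 = 34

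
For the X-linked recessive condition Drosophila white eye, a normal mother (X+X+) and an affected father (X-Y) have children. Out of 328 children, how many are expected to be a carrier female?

Cross: X+X+ × X-Y
Offspring: 2 X+X-, 2 X+Y
Probability of a carrier female: 2/4 = 1/2
Expected count = 1/2 × 328 = 164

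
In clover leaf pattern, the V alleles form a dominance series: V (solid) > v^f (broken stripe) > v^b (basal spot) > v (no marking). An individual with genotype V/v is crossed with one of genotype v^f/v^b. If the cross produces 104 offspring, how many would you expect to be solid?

Cross: V/v × v^f/v^b
Allele dominance: V > v^f > v^b > v
Offspring genotypes: 1 V/v^f, 1 V/v^b, 1 v^f/v, 1 v^b/v
Phenotype counts: 2 solid, 1 broken stripe, 1 basal spot
solid: 2 out of 4 → fraction 1/2
Expected count = 1/2 × 104 = 52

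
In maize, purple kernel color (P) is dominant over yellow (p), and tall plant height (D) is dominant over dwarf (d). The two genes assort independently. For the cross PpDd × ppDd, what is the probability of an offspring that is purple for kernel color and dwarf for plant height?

Dihybrid cross PpDd × ppDd — consider each gene separately:
kernel color: Pp × pp → 2 Pp, 2 pp → 2 P_ : 2 pp (out of 4)
plant height: Dd × Dd → 1 DD, 2 Dd, 1 dd → 3 D_ : 1 dd (out of 4)
Looking for: purple (P_) and dwarf (dd)
P(purple) = 2/4, P(dwarf) = 1/4
P(both) = 2/4 × 1/4 = 2/16 = 1/8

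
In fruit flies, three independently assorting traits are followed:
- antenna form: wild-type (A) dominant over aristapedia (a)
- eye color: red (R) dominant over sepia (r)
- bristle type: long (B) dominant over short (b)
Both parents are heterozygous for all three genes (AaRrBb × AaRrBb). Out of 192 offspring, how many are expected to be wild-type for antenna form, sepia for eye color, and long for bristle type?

Trihybrid cross: AaRrBb × AaRrBb
Each trait segregates independently with a 3:1 phenotypic ratio, so each gene contributes 3/4 (dominant) or 1/4 (recessive).
Target: wild-type (antenna form), sepia (eye color), long (bristle type)
Probability = product of independent per-trait probabilities
= 3/4 × 1/4 × 3/4 = 9/64
Expected count = 9/64 × 192 = 27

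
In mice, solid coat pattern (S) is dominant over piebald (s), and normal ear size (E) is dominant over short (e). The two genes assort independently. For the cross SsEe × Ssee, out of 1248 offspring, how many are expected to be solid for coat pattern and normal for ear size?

Dihybrid cross SsEe × Ssee — consider each gene separately:
coat pattern: Ss × Ss → 1 SS, 2 Ss, 1 ss → 3 S_ : 1 ss (out of 4)
ear size: Ee × ee → 2 Ee, 2 ee → 2 E_ : 2 ee (out of 4)
Looking for: solid (S_) and normal (E_)
P(solid) = 3/4, P(normal) = 2/4
P(both) = 3/4 × 2/4 = 6/16 = 3/8
Expected count = 3/8 × 1248 = 468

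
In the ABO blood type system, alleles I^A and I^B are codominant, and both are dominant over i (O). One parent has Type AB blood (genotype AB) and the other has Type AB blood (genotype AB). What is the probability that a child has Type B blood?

Cross: AB × AB
Possible offspring genotypes: 1 AA, 2 AB, 1 BB
Blood type counts: 1 Type A, 2 Type AB, 1 Type B
Probability of Type B: 1/4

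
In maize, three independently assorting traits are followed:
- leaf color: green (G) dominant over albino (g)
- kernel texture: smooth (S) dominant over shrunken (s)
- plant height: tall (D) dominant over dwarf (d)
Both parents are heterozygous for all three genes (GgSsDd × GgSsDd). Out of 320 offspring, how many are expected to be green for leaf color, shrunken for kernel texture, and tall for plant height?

Trihybrid cross: GgSsDd × GgSsDd
Each trait segregates independently with a 3:1 phenotypic ratio, so each gene contributes 3/4 (dominant) or 1/4 (recessive).
Target: green (leaf color), shrunken (kernel texture), tall (plant height)
Probability = product of independent per-trait probabilities
= 3/4 × 1/4 × 3/4 = 9/64
Expected count = 9/64 × 320 = 45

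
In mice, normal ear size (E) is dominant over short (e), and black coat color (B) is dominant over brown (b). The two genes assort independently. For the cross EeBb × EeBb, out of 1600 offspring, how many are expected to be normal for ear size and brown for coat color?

Dihybrid cross EeBb × EeBb — consider each gene separately:
ear size: Ee × Ee → 1 EE, 2 Ee, 1 ee → 3 E_ : 1 ee (out of 4)
coat color: Bb × Bb → 1 BB, 2 Bb, 1 bb → 3 B_ : 1 bb (out of 4)
Looking for: normal (E_) and brown (bb)
P(normal) = 3/4, P(brown) = 1/4
P(both) = 3/4 × 1/4 = 3/16
Expected count = 3/16 × 1600 = 300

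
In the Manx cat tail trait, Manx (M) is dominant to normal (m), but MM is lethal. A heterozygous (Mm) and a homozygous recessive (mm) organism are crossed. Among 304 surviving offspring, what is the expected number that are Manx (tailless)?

Cross: Mm × mm
Punnett square offspring (before lethality): 2 Mm, 2 mm
No MM offspring are produced in this cross.
Manx (tailless): 2 out of 4 → fraction 1/2
Expected count = 1/2 × 304 = 152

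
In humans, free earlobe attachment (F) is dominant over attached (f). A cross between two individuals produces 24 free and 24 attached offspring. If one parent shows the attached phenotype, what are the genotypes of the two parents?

Observed offspring: 24 free, 24 attached
The observed ratio simplifies to 1:1. One parent shows attached, so its genotype must be ff. A 1:1 offspring split requires the other parent to be heterozygous (Ff).
Parent genotypes: ff × Ff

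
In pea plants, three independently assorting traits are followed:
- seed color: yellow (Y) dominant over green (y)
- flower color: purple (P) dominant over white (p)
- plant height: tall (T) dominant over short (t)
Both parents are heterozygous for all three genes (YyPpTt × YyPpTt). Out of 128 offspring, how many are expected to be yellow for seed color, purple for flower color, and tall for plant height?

Trihybrid cross: YyPpTt × YyPpTt
Each trait segregates independently with a 3:1 phenotypic ratio, so each gene contributes 3/4 (dominant) or 1/4 (recessive).
Target: yellow (seed color), purple (flower color), tall (plant height)
Probability = product of independent per-trait probabilities
= 3/4 × 3/4 × 3/4 = 27/64
Expected count = 27/64 × 128 = 54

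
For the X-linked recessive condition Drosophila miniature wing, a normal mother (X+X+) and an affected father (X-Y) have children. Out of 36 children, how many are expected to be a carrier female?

Cross: X+X+ × X-Y
Offspring: 2 X+X-, 2 X+Y
Probability of a carrier female: 2/4 = 1/2
Expected count = 1/2 × 36 = 18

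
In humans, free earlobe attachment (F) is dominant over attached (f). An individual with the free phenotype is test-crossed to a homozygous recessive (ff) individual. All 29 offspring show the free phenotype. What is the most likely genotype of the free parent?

Test cross: ? × ff
All offspring are free.
If the unknown parent were heterozygous (Ff), about half of 29 offspring would be attached; none are. The unknown parent is most likely homozygous dominant (FF).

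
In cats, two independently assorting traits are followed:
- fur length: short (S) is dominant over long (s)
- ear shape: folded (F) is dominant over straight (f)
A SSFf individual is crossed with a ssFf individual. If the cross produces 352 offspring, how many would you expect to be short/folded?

Dihybrid cross SSFf × ssFf — consider each gene separately:
fur length: SS × ss → 4 Ss → 4 S_ (out of 4)
ear shape: Ff × Ff → 1 FF, 2 Ff, 1 ff → 3 F_ : 1 ff (out of 4)
Combine (counts out of 4 × 4 = 16): short/folded (S_F_) = 4×3 = 12; short/straight (S_ff) = 4×1 = 4
Phenotype counts (out of 16): 12 short/folded, 4 short/straight
short/folded: 12 out of 16 → fraction 3/4
Expected count = 3/4 × 352 = 264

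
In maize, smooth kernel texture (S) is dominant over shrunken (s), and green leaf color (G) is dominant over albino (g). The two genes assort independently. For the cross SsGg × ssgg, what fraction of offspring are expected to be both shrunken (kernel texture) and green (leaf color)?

Dihybrid cross SsGg × ssgg — consider each gene separately:
kernel texture: Ss × ss → 2 Ss, 2 ss → 2 S_ : 2 ss (out of 4)
leaf color: Gg × gg → 2 Gg, 2 gg → 2 G_ : 2 gg (out of 4)
Looking for: shrunken (ss) and green (G_)
P(shrunken) = 2/4, P(green) = 2/4
P(both) = 2/4 × 2/4 = 4/16 = 1/4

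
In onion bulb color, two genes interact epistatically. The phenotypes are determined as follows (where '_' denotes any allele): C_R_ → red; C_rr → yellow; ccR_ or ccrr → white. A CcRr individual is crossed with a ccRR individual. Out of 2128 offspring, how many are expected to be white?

Cross: CcRr × ccRR — consider each gene separately:
C gene: Cc × cc → 2 Cc, 2 cc → 2 C_ : 2 cc (out of 4)
R gene: Rr × RR → 2 RR, 2 Rr → 4 R_ (out of 4)
Genotype classes (out of 4 × 4 = 16): C_R_ = 2×4 = 8; ccR_ = 2×4 = 8
Apply the phenotype rules: C_R_ (8) → red; ccR_ (8) → white
Phenotype counts (out of 16): 8 red, 8 white
white: 8 out of 16 → fraction 1/2
Expected count = 1/2 × 2128 = 1064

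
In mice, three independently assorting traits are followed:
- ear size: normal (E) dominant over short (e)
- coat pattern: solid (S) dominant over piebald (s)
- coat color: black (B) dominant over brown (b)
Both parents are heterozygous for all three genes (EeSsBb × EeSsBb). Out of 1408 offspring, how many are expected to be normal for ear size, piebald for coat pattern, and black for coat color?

Trihybrid cross: EeSsBb × EeSsBb
Each trait segregates independently with a 3:1 phenotypic ratio, so each gene contributes 3/4 (dominant) or 1/4 (recessive).
Target: normal (ear size), piebald (coat pattern), black (coat color)
Probability = product of independent per-trait probabilities
= 3/4 × 1/4 × 3/4 = 9/64
Expected count = 9/64 × 1408 = 198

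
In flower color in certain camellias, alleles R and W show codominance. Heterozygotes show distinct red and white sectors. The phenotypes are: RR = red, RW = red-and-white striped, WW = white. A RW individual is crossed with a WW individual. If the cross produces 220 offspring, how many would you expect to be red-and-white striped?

Punnett square for RW × WW:
Offspring genotypes: 2 RW, 2 WW
Phenotype counts: 2 red-and-white striped, 2 white
red-and-white striped: 2 out of 4 → fraction 1/2
Expected count = 1/2 × 220 = 110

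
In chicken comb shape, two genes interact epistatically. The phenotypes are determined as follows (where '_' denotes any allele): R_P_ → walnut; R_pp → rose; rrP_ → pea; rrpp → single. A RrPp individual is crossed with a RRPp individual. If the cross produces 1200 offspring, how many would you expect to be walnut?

Cross: RrPp × RRPp — consider each gene separately:
R gene: Rr × RR → 2 RR, 2 Rr → 4 R_ (out of 4)
P gene: Pp × Pp → 1 PP, 2 Pp, 1 pp → 3 P_ : 1 pp (out of 4)
Genotype classes (out of 4 × 4 = 16): R_P_ = 4×3 = 12; R_pp = 4×1 = 4
Apply the phenotype rules: R_P_ (12) → walnut; R_pp (4) → rose
Phenotype counts (out of 16): 12 walnut, 4 rose
walnut: 12 out of 16 → fraction 3/4
Expected count = 3/4 × 1200 = 900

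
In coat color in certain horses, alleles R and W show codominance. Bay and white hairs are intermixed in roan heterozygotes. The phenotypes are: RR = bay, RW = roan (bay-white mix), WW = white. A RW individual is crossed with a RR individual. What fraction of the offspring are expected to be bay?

Punnett square for RW × RR:
Offspring genotypes: 2 RR, 2 RW
Phenotype counts: 2 bay, 2 roan (bay-white mix)
bay: 2 out of 4
Probability: 2/4 = 1/2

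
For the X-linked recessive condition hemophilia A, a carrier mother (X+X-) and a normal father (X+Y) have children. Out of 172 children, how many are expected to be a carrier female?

Cross: X+X- × X+Y
Offspring: 1 X+X+, 1 X+Y, 1 X+X-, 1 X-Y
Probability of a carrier female: 1/4
Expected count = 1/4 × 172 = 43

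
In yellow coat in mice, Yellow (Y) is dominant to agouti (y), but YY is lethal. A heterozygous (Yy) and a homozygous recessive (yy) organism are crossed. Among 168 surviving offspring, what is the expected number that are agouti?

Cross: Yy × yy
Punnett square offspring (before lethality): 2 Yy, 2 yy
No YY offspring are produced in this cross.
agouti: 2 out of 4 → fraction 1/2
Expected count = 1/2 × 168 = 84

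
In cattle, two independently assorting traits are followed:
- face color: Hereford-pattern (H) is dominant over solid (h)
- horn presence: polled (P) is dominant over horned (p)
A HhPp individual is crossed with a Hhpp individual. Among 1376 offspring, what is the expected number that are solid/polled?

Dihybrid cross HhPp × Hhpp — consider each gene separately:
face color: Hh × Hh → 1 HH, 2 Hh, 1 hh → 3 H_ : 1 hh (out of 4)
horn presence: Pp × pp → 2 Pp, 2 pp → 2 P_ : 2 pp (out of 4)
Combine (counts out of 4 × 4 = 16): Hereford-pattern/polled (H_P_) = 3×2 = 6; Hereford-pattern/horned (H_pp) = 3×2 = 6; solid/polled (hhP_) = 1×2 = 2; solid/horned (hhpp) = 1×2 = 2
Phenotype counts (out of 16): 6 Hereford-pattern/polled, 6 Hereford-pattern/horned, 2 solid/polled, 2 solid/horned
solid/polled: 2 out of 16 → fraction 1/8
Expected count = 1/8 × 1376 = 172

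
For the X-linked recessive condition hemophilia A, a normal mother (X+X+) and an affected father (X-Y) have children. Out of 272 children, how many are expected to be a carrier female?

Cross: X+X+ × X-Y
Offspring: 2 X+X-, 2 X+Y
Probability of a carrier female: 2/4 = 1/2
Expected count = 1/2 × 272 = 136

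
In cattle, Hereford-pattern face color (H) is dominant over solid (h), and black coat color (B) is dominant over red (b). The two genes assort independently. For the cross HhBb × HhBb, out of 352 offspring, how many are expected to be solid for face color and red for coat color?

Dihybrid cross HhBb × HhBb — consider each gene separately:
face color: Hh × Hh → 1 HH, 2 Hh, 1 hh → 3 H_ : 1 hh (out of 4)
coat color: Bb × Bb → 1 BB, 2 Bb, 1 bb → 3 B_ : 1 bb (out of 4)
Looking for: solid (hh) and red (bb)
P(solid) = 1/4, P(red) = 1/4
P(both) = 1/4 × 1/4 = 1/16
Expected count = 1/16 × 352 = 22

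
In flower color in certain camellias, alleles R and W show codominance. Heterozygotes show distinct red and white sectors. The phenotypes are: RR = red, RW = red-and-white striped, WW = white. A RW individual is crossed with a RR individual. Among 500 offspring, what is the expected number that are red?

Punnett square for RW × RR:
Offspring genotypes: 2 RR, 2 RW
Phenotype counts: 2 red, 2 red-and-white striped
red: 2 out of 4 → fraction 1/2
Expected count = 1/2 × 500 = 250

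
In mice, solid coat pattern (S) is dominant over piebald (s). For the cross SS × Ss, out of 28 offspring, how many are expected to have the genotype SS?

Punnett square for SS × Ss:
Offspring genotypes: 2 SS, 2 Ss
Total offspring: 4
Count with target: 2
Probability: 2/4 = 1/2
Expected count = 1/2 × 28 = 14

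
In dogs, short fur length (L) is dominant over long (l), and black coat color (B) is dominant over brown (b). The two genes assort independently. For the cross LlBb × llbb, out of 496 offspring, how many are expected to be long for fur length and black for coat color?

Dihybrid cross LlBb × llbb — consider each gene separately:
fur length: Ll × ll → 2 Ll, 2 ll → 2 L_ : 2 ll (out of 4)
coat color: Bb × bb → 2 Bb, 2 bb → 2 B_ : 2 bb (out of 4)
Looking for: long (ll) and black (B_)
P(long) = 2/4, P(black) = 2/4
P(both) = 2/4 × 2/4 = 4/16 = 1/4
Expected count = 1/4 × 496 = 124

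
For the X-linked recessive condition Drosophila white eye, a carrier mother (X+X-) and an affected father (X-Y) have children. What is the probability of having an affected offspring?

Cross: X+X- × X-Y
Offspring: 1 X+X-, 1 X+Y, 1 X-X-, 1 X-Y
Probability of an affected offspring: 2/4 = 1/2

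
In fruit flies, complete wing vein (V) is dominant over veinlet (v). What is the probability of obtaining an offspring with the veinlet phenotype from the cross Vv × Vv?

Punnett square for Vv × Vv:
Offspring genotypes: 1 VV, 2 Vv, 1 vv
Total offspring: 4
Count with target: 1
Probability: 1/4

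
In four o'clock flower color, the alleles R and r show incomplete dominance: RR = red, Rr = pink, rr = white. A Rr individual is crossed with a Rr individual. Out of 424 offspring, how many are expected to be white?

Punnett square for Rr × Rr:
Offspring genotypes: 1 RR, 2 Rr, 1 rr
Phenotype counts: 1 red, 2 pink, 1 white
white: 1 out of 4 → fraction 1/4
Expected count = 1/4 × 424 = 106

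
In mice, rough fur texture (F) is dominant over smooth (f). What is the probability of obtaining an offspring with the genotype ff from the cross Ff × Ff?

Punnett square for Ff × Ff:
Offspring genotypes: 1 FF, 2 Ff, 1 ff
Total offspring: 4
Count with target: 1
Probability: 1/4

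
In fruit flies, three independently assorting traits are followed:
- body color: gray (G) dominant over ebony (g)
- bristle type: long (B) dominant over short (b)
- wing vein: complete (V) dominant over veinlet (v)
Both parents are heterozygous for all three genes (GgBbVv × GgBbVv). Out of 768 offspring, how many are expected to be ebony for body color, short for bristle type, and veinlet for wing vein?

Trihybrid cross: GgBbVv × GgBbVv
Each trait segregates independently with a 3:1 phenotypic ratio, so each gene contributes 3/4 (dominant) or 1/4 (recessive).
Target: ebony (body color), short (bristle type), veinlet (wing vein)
Probability = product of independent per-trait probabilities
= 1/4 × 1/4 × 1/4 = 1/64
Expected count = 1/64 × 768 = 12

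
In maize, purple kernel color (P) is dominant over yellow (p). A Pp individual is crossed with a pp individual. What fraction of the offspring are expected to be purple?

Punnett square for Pp × pp:
Offspring genotypes: 2 Pp, 2 pp
purple: 2, yellow: 2
purple: 2 out of 4
Probability: 2/4 = 1/2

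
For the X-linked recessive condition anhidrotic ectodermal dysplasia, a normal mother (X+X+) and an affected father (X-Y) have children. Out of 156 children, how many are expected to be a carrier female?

Cross: X+X+ × X-Y
Offspring: 2 X+X-, 2 X+Y
Probability of a carrier female: 2/4 = 1/2
Expected count = 1/2 × 156 = 78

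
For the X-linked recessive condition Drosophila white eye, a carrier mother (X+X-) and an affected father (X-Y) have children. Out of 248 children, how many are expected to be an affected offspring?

Cross: X+X- × X-Y
Offspring: 1 X+X-, 1 X+Y, 1 X-X-, 1 X-Y
Probability of an affected offspring: 2/4 = 1/2
Expected count = 1/2 × 248 = 124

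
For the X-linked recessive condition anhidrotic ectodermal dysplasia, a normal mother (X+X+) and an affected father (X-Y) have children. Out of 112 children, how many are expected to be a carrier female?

Cross: X+X+ × X-Y
Offspring: 2 X+X-, 2 X+Y
Probability of a carrier female: 2/4 = 1/2
Expected count = 1/2 × 112 = 56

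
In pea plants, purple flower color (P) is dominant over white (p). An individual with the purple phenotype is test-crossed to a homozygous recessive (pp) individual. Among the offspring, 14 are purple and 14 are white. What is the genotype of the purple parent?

Test cross: ? × pp
Offspring: 14 purple, 14 white — approximately 1:1.
A 1:1 ratio in a test cross indicates the unknown parent is heterozygous (Pp).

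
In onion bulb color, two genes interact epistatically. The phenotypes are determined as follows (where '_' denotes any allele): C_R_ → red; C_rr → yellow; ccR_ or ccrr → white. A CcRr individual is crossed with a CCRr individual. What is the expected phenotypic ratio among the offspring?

Cross: CcRr × CCRr — consider each gene separately:
C gene: Cc × CC → 2 CC, 2 Cc → 4 C_ (out of 4)
R gene: Rr × Rr → 1 RR, 2 Rr, 1 rr → 3 R_ : 1 rr (out of 4)
Genotype classes (out of 4 × 4 = 16): C_R_ = 4×3 = 12; C_rr = 4×1 = 4
Apply the phenotype rules: C_R_ (12) → red; C_rr (4) → yellow
Phenotype counts (out of 16): 12 red, 4 yellow
Ratio: 3 red : 1 yellow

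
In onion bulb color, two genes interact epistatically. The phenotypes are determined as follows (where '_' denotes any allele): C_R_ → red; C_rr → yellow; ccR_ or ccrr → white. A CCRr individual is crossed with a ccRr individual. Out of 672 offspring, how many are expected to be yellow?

Cross: CCRr × ccRr — consider each gene separately:
C gene: CC × cc → 4 Cc → 4 C_ (out of 4)
R gene: Rr × Rr → 1 RR, 2 Rr, 1 rr → 3 R_ : 1 rr (out of 4)
Genotype classes (out of 4 × 4 = 16): C_R_ = 4×3 = 12; C_rr = 4×1 = 4
Apply the phenotype rules: C_R_ (12) → red; C_rr (4) → yellow
Phenotype counts (out of 16): 12 red, 4 yellow
yellow: 4 out of 16 → fraction 1/4
Expected count = 1/4 × 672 = 168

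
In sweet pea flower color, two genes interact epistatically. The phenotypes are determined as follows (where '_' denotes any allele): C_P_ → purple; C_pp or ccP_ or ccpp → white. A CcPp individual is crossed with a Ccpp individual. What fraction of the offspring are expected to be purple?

Cross: CcPp × Ccpp — consider each gene separately:
C gene: Cc × Cc → 1 CC, 2 Cc, 1 cc → 3 C_ : 1 cc (out of 4)
P gene: Pp × pp → 2 Pp, 2 pp → 2 P_ : 2 pp (out of 4)
Genotype classes (out of 4 × 4 = 16): C_P_ = 3×2 = 6; C_pp = 3×2 = 6; ccP_ = 1×2 = 2; ccpp = 1×2 = 2
Apply the phenotype rules: C_P_ (6) → purple; C_pp (6) + ccP_ (2) + ccpp (2) → white
Phenotype counts (out of 16): 6 purple, 10 white
purple: 6 out of 16
Probability: 6/16 = 3/8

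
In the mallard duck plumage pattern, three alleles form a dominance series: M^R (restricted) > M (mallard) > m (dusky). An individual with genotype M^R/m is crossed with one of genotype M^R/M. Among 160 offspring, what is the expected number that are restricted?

Cross: M^R/m × M^R/M
Allele dominance: M^R > M > m
Offspring genotypes: 1 M^R/M^R, 1 M^R/M, 1 M^R/m, 1 M/m
Phenotype counts: 3 restricted, 1 mallard
restricted: 3 out of 4 → fraction 3/4
Expected count = 3/4 × 160 = 120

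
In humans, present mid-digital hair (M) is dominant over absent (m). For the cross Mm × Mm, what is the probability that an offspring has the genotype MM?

Punnett square for Mm × Mm:
Offspring genotypes: 1 MM, 2 Mm, 1 mm
Total offspring: 4
Count with target: 1
Probability: 1/4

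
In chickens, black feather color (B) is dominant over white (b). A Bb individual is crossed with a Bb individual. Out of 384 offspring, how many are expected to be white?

Punnett square for Bb × Bb:
Offspring genotypes: 1 BB, 2 Bb, 1 bb
black: 3, white: 1
white: 1 out of 4 → fraction 1/4
Expected count = 1/4 × 384 = 96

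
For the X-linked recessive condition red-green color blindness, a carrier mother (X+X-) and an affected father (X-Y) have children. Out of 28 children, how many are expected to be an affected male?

Cross: X+X- × X-Y
Offspring: 1 X+X-, 1 X+Y, 1 X-X-, 1 X-Y
Probability of an affected male: 1/4
Expected count = 1/4 × 28 = 7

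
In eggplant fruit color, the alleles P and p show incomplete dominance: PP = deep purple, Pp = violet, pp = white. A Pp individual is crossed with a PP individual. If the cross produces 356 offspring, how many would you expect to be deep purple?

Punnett square for Pp × PP:
Offspring genotypes: 2 PP, 2 Pp
Phenotype counts: 2 deep purple, 2 violet
deep purple: 2 out of 4 → fraction 1/2
Expected count = 1/2 × 356 = 178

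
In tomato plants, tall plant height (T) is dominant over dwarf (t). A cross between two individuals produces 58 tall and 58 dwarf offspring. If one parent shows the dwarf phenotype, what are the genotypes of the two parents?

Observed offspring: 58 tall, 58 dwarf
The observed ratio simplifies to 1:1. One parent shows dwarf, so its genotype must be tt. A 1:1 offspring split requires the other parent to be heterozygous (Tt).
Parent genotypes: tt × Tt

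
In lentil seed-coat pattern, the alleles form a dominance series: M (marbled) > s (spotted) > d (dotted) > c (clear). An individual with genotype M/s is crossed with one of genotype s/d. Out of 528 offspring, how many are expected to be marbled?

Cross: M/s × s/d
Allele dominance: M > s > d > c
Offspring genotypes: 1 M/s, 1 M/d, 1 s/s, 1 s/d
Phenotype counts: 2 marbled, 2 spotted
marbled: 2 out of 4 → fraction 1/2
Expected count = 1/2 × 528 = 264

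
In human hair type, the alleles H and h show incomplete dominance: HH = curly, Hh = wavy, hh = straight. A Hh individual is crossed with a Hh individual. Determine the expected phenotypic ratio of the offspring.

Punnett square for Hh × Hh:
Offspring genotypes: 1 HH, 2 Hh, 1 hh
Phenotype counts: 1 curly, 2 wavy, 1 straight
Ratio: 1 curly : 2 wavy : 1 straight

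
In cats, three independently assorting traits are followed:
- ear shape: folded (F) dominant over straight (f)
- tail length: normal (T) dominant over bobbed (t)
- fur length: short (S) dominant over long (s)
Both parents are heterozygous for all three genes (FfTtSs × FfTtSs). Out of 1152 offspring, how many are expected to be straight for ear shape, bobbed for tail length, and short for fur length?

Trihybrid cross: FfTtSs × FfTtSs
Each trait segregates independently with a 3:1 phenotypic ratio, so each gene contributes 3/4 (dominant) or 1/4 (recessive).
Target: straight (ear shape), bobbed (tail length), short (fur length)
Probability = product of independent per-trait probabilities
= 1/4 × 1/4 × 3/4 = 3/64
Expected count = 3/64 × 1152 = 54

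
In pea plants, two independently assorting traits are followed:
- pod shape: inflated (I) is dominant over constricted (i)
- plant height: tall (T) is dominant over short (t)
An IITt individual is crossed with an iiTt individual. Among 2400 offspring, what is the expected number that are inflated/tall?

Dihybrid cross IITt × iiTt — consider each gene separately:
pod shape: II × ii → 4 Ii → 4 I_ (out of 4)
plant height: Tt × Tt → 1 TT, 2 Tt, 1 tt → 3 T_ : 1 tt (out of 4)
Combine (counts out of 4 × 4 = 16): inflated/tall (I_T_) = 4×3 = 12; inflated/short (I_tt) = 4×1 = 4
Phenotype counts (out of 16): 12 inflated/tall, 4 inflated/short
inflated/tall: 12 out of 16 → fraction 3/4
Expected count = 3/4 × 2400 = 1800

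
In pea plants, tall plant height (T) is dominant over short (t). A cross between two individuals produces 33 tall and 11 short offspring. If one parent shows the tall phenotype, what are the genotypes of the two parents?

Observed offspring: 33 tall, 11 short
The observed ratio simplifies to 3:1. Short (tt) offspring appear, so each parent must contribute one t allele. The parent stated to show tall carries T, so it is Tt. The other parent is then either Tt or tt: Tt × tt would give a 1:1 split, whereas Tt × Tt gives 3:1 — matching the data. So both parents are heterozygous (Tt × Tt).
Parent genotypes: Tt × Tt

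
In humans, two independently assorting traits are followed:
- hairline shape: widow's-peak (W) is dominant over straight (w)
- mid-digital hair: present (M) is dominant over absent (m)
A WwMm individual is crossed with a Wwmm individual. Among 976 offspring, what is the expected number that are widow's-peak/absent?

Dihybrid cross WwMm × Wwmm — consider each gene separately:
hairline shape: Ww × Ww → 1 WW, 2 Ww, 1 ww → 3 W_ : 1 ww (out of 4)
mid-digital hair: Mm × mm → 2 Mm, 2 mm → 2 M_ : 2 mm (out of 4)
Combine (counts out of 4 × 4 = 16): widow's-peak/present (W_M_) = 3×2 = 6; widow's-peak/absent (W_mm) = 3×2 = 6; straight/present (wwM_) = 1×2 = 2; straight/absent (wwmm) = 1×2 = 2
Phenotype counts (out of 16): 6 widow's-peak/present, 6 widow's-peak/absent, 2 straight/present, 2 straight/absent
widow's-peak/absent: 6 out of 16 → fraction 3/8
Expected count = 3/8 × 976 = 366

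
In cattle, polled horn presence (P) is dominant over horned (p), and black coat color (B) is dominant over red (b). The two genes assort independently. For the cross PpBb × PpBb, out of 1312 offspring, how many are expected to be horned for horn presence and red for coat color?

Dihybrid cross PpBb × PpBb — consider each gene separately:
horn presence: Pp × Pp → 1 PP, 2 Pp, 1 pp → 3 P_ : 1 pp (out of 4)
coat color: Bb × Bb → 1 BB, 2 Bb, 1 bb → 3 B_ : 1 bb (out of 4)
Looking for: horned (pp) and red (bb)
P(horned) = 1/4, P(red) = 1/4
P(both) = 1/4 × 1/4 = 1/16
Expected count = 1/16 × 1312 = 82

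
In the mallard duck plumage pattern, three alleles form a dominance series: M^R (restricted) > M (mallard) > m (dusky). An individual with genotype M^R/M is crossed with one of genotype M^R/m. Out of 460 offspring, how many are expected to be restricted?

Cross: M^R/M × M^R/m
Allele dominance: M^R > M > m
Offspring genotypes: 1 M^R/M^R, 1 M^R/m, 1 M^R/M, 1 M/m
Phenotype counts: 3 restricted, 1 mallard
restricted: 3 out of 4 → fraction 3/4
Expected count = 3/4 × 460 = 345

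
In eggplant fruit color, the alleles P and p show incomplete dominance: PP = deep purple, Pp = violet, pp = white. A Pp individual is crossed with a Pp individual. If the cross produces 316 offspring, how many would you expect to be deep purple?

Punnett square for Pp × Pp:
Offspring genotypes: 1 PP, 2 Pp, 1 pp
Phenotype counts: 1 deep purple, 2 violet, 1 white
deep purple: 1 out of 4 → fraction 1/4
Expected count = 1/4 × 316 = 79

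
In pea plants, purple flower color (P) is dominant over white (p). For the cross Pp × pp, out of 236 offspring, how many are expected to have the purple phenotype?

Punnett square for Pp × pp:
Offspring genotypes: 2 Pp, 2 pp
Total offspring: 4
Count with target: 2
Probability: 2/4 = 1/2
Expected count = 1/2 × 236 = 118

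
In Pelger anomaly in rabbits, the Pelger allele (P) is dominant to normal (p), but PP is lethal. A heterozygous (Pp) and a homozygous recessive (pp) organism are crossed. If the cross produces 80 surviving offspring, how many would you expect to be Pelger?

Cross: Pp × pp
Punnett square offspring (before lethality): 2 Pp, 2 pp
No PP offspring are produced in this cross.
Pelger: 2 out of 4 → fraction 1/2
Expected count = 1/2 × 80 = 40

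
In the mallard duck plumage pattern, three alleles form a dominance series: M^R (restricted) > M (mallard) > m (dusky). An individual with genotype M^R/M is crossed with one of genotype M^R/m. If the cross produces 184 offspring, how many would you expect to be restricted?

Cross: M^R/M × M^R/m
Allele dominance: M^R > M > m
Offspring genotypes: 1 M^R/M^R, 1 M^R/m, 1 M^R/M, 1 M/m
Phenotype counts: 3 restricted, 1 mallard
restricted: 3 out of 4 → fraction 3/4
Expected count = 3/4 × 184 = 138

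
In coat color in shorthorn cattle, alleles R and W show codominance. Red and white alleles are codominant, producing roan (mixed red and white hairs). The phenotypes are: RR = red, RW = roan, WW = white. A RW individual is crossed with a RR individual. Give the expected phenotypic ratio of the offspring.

Punnett square for RW × RR:
Offspring genotypes: 2 RR, 2 RW
Phenotype counts: 2 red, 2 roan
Ratio: 1 red : 1 roan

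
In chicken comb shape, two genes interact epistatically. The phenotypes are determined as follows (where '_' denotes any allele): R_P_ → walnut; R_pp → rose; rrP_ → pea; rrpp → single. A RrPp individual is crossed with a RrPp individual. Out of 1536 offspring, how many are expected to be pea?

Cross: RrPp × RrPp — consider each gene separately:
R gene: Rr × Rr → 1 RR, 2 Rr, 1 rr → 3 R_ : 1 rr (out of 4)
P gene: Pp × Pp → 1 PP, 2 Pp, 1 pp → 3 P_ : 1 pp (out of 4)
Genotype classes (out of 4 × 4 = 16): R_P_ = 3×3 = 9; R_pp = 3×1 = 3; rrP_ = 1×3 = 3; rrpp = 1×1 = 1
Apply the phenotype rules: R_P_ (9) → walnut; R_pp (3) → rose; rrP_ (3) → pea; rrpp (1) → single
Phenotype counts (out of 16): 9 walnut, 3 rose, 3 pea, 1 single
pea: 3 out of 16 → fraction 3/16
Expected count = 3/16 × 1536 = 288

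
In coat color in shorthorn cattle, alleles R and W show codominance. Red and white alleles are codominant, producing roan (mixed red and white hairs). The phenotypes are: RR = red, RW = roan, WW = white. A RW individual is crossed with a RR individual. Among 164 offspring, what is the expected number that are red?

Punnett square for RW × RR:
Offspring genotypes: 2 RR, 2 RW
Phenotype counts: 2 red, 2 roan
red: 2 out of 4 → fraction 1/2
Expected count = 1/2 × 164 = 82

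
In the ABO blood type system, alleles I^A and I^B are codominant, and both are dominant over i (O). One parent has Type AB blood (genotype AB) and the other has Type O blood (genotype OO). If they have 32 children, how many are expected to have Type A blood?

Cross: AB × OO
Possible offspring genotypes: 2 AO, 2 BO
Blood type counts: 2 Type A, 2 Type B
Probability of Type A: 2/4 = 1/2
Expected count = 1/2 × 32 = 16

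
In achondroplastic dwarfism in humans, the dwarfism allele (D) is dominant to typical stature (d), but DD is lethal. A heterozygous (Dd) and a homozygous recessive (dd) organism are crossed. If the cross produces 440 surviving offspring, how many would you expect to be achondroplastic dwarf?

Cross: Dd × dd
Punnett square offspring (before lethality): 2 Dd, 2 dd
No DD offspring are produced in this cross.
achondroplastic dwarf: 2 out of 4 → fraction 1/2
Expected count = 1/2 × 440 = 220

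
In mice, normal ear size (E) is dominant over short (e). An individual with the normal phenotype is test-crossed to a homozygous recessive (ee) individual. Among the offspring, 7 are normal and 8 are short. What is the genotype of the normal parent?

Test cross: ? × ee
Offspring: 7 normal, 8 short — approximately 1:1.
A 1:1 ratio in a test cross indicates the unknown parent is heterozygous (Ee).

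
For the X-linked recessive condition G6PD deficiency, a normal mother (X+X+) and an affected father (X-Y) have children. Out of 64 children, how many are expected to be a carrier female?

Cross: X+X+ × X-Y
Offspring: 2 X+X-, 2 X+Y
Probability of a carrier female: 2/4 = 1/2
Expected count = 1/2 × 64 = 32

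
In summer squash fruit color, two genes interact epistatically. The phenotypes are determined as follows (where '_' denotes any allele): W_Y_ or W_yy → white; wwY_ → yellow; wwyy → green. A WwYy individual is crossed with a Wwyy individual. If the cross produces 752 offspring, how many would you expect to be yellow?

Cross: WwYy × Wwyy — consider each gene separately:
W gene: Ww × Ww → 1 WW, 2 Ww, 1 ww → 3 W_ : 1 ww (out of 4)
Y gene: Yy × yy → 2 Yy, 2 yy → 2 Y_ : 2 yy (out of 4)
Genotype classes (out of 4 × 4 = 16): W_Y_ = 3×2 = 6; W_yy = 3×2 = 6; wwY_ = 1×2 = 2; wwyy = 1×2 = 2
Apply the phenotype rules: W_Y_ (6) + W_yy (6) → white; wwY_ (2) → yellow; wwyy (2) → green
Phenotype counts (out of 16): 12 white, 2 yellow, 2 green
yellow: 2 out of 16 → fraction 1/8
Expected count = 1/8 × 752 = 94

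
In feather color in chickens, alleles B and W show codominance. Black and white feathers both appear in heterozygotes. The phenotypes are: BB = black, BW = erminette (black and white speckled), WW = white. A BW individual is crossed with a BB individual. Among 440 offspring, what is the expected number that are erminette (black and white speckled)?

Punnett square for BW × BB:
Offspring genotypes: 2 BB, 2 BW
Phenotype counts: 2 black, 2 erminette (black and white speckled)
erminette (black and white speckled): 2 out of 4 → fraction 1/2
Expected count = 1/2 × 440 = 220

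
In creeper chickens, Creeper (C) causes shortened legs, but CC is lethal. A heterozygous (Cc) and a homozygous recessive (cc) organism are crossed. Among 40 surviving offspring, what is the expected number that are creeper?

Cross: Cc × cc
Punnett square offspring (before lethality): 2 Cc, 2 cc
No CC offspring are produced in this cross.
creeper: 2 out of 4 → fraction 1/2
Expected count = 1/2 × 40 = 20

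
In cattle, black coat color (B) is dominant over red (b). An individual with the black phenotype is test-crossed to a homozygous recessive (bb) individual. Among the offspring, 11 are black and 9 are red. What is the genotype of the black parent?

Test cross: ? × bb
Offspring: 11 black, 9 red — approximately 1:1.
A 1:1 ratio in a test cross indicates the unknown parent is heterozygous (Bb).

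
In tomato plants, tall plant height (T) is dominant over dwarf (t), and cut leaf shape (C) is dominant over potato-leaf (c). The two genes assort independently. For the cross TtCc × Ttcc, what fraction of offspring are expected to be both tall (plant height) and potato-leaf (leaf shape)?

Dihybrid cross TtCc × Ttcc — consider each gene separately:
plant height: Tt × Tt → 1 TT, 2 Tt, 1 tt → 3 T_ : 1 tt (out of 4)
leaf shape: Cc × cc → 2 Cc, 2 cc → 2 C_ : 2 cc (out of 4)
Looking for: tall (T_) and potato-leaf (cc)
P(tall) = 3/4, P(potato-leaf) = 2/4
P(both) = 3/4 × 2/4 = 6/16 = 3/8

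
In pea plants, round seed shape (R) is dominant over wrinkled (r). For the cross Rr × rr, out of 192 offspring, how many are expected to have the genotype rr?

Punnett square for Rr × rr:
Offspring genotypes: 2 Rr, 2 rr
Total offspring: 4
Count with target: 2
Probability: 2/4 = 1/2
Expected count = 1/2 × 192 = 96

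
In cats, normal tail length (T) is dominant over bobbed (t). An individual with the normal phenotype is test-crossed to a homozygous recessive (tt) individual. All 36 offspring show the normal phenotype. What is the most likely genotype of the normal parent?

Test cross: ? × tt
All offspring are normal.
If the unknown parent were heterozygous (Tt), about half of 36 offspring would be bobbed; none are. The unknown parent is most likely homozygous dominant (TT).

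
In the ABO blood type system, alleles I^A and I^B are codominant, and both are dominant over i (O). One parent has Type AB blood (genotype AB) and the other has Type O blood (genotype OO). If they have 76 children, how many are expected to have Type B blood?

Cross: AB × OO
Possible offspring genotypes: 2 AO, 2 BO
Blood type counts: 2 Type A, 2 Type B
Probability of Type B: 2/4 = 1/2
Expected count = 1/2 × 76 = 38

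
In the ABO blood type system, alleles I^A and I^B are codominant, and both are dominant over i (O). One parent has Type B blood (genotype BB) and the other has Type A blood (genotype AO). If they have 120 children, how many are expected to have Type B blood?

Cross: BB × AO
Possible offspring genotypes: 2 AB, 2 BO
Blood type counts: 2 Type AB, 2 Type B
Probability of Type B: 2/4 = 1/2
Expected count = 1/2 × 120 = 60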